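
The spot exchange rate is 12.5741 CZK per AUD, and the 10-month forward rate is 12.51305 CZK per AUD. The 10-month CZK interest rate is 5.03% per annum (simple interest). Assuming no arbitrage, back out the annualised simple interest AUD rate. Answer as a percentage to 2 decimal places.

5.64%

T = 10/12 years.
CIP gives F = S · g_CZK/g_AUD, so g_CZK/g_AUD = 12.51305/12.5741 = 0.9951448.
The CZK side grows by 1 + 0.0503×10/12 = 1.0419167.
That pins the AUD growth at 1.0470001.
r = (1.0470001 − 1)/(10/12) = 0.056400 → 5.64%.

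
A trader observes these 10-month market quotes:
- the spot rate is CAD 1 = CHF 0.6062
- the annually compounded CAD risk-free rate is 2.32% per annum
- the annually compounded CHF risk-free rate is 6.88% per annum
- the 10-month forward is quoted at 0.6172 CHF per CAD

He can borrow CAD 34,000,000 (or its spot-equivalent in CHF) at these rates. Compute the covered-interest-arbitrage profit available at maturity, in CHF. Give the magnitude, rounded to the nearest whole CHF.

CHF 396,157

T = 10/12 years.
Keep in CAD, deliver into the forward: 34,000,000·1.0192962886·0.6172 = CHF 21,389,728.76.
Swap to CHF now, deposit: 34,000,000·0.6062·1.0570131029 = CHF 21,785,885.66.
The quoted forward undervalues CAD, so borrow CAD, convert to CHF at spot, deposit the CHF at 6.88%, and buy CAD forward at 0.6172 to cover the loan.
Profit = 21,785,885.66 − 21,389,728.76 = CHF 396,157.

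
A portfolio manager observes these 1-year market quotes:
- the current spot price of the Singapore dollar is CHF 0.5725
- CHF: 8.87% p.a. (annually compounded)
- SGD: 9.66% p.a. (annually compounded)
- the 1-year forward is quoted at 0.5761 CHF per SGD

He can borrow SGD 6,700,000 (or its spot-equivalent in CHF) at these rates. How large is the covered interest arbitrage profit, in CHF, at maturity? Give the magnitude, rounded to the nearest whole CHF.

CHF 56,752

T = 1 year.
Keep in SGD, deliver into the forward: 6,700,000·1.096600·0.5761 = CHF 4,232,733.44.
Swap to CHF now, deposit: 6,700,000·0.5725·1.088700 = CHF 4,175,981.03.
The quoted forward overvalues SGD, so borrow CHF, buy SGD at spot, deposit the SGD at 9.66%, and sell the proceeds forward at 0.5761.
Profit = 4,232,733.44 − 4,175,981.03 = CHF 56,752.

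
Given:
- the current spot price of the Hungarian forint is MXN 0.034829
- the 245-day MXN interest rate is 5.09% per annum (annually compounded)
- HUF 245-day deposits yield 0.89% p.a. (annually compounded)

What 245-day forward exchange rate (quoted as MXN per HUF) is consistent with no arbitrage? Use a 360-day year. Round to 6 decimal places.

T = 245/360 years.
MXN accumulates by (1 + 0.0509)^(245/360) = 1.0343648.
HUF accumulates by (1 + 0.0089)^(245/360) = 1.0060484.
Forward (MXN per HUF) = 0.034829 × 1.0343648 / 1.0060484 = 0.03580930.

0.035809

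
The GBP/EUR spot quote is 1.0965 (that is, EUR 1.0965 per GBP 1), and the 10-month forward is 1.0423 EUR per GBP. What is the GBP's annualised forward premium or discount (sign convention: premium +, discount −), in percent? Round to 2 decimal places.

T = 10/12 years.
GBP trades forward at -4.94300% vs spot over the period.
×(1/T) gives -5.93% p.a.

-5.93%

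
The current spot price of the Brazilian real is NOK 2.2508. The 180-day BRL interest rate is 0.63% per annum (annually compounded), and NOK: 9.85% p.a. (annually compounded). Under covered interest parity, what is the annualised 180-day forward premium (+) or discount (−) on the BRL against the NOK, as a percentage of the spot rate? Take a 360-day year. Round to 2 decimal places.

+8.96%

T = 180/360 years.
CIP forward (NOK per BRL) = 2.2508 × 1.0480935/1.0031451 = 2.3516527.
Annualised premium = (F − S)/S × (1/T) = (2.3516527 − 2.2508)/2.2508 ÷ (180/360) = 8.96%.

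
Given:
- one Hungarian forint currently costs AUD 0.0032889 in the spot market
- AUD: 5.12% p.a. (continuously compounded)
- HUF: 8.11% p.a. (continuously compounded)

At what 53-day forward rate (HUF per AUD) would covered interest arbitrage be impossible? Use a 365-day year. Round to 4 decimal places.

305.3760

T = 53/365 years.
Growth of 1 AUD over T: e^(0.0512×53/365) = 1.007462225.
Growth of 1 HUF over T: e^(0.0811×53/365) = 1.011845776.
So F = 0.0032889 × 1.007462225 / 1.011845776 = 0.00327465172 (AUD/HUF).
Invert for HUF per AUD: 1 / 0.00327465172 = 305.3760.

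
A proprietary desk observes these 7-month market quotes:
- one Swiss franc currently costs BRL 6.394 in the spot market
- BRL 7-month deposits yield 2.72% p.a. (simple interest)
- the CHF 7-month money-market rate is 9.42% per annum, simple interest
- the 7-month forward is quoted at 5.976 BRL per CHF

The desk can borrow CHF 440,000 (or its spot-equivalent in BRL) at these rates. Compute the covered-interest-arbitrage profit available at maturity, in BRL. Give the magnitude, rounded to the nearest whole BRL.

T = 7/12 years.
Route A — deposit CHF, sell forward: 440,000 × 1.054950 × 5.976 = BRL 2,773,927.73.
Route B — convert at spot, deposit BRL: 440,000 × 6.394 × 1.015866667 = BRL 2,857,998.65.
The quoted forward undervalues CHF, so borrow CHF, convert to BRL at spot, deposit the BRL at 2.72%, and buy CHF forward at 5.976 to cover the loan.
Arbitrage profit = |2,773,927.73 − 2,857,998.65| = BRL 84,071.

BRL 84,071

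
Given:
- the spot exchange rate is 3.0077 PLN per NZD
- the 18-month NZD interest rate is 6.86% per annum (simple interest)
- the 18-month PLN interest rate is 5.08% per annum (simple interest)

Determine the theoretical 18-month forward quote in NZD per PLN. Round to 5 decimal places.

T = 18/12 years.
Growth of 1 PLN over T: 1 + 0.0508×18/12 = 1.076200.
NZD accumulates by 1 + 0.0686×18/12 = 1.102900.
So F = 3.0077 × 1.076200 / 1.102900 = 2.934887 (PLN/NZD).
Invert for NZD per PLN: 1 / 2.934887 = 0.34073.

0.34073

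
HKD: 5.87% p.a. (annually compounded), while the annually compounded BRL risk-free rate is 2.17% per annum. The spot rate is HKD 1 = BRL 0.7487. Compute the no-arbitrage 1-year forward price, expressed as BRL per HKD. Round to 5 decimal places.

0.72253

T = 1 year.
BRL growth factor: (1 + 0.0217)^1 = 1.021700.
HKD growth factor: (1 + 0.0587)^1 = 1.058700.
Forward (BRL per HKD) = 0.7487 × 1.021700 / 1.058700 = 0.7225340.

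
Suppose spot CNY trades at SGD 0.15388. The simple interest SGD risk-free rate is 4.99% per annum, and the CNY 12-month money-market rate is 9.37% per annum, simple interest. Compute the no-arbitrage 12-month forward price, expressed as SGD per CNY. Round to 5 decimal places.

0.14772

T = 1 year.
SGD growth factor: 1 + 0.0499×1 = 1.049900.
Growth of 1 CNY over T: 1 + 0.0937×1 = 1.093700.
So F = 0.15388 × 1.049900 / 1.093700 = 0.1477175 (SGD/CNY).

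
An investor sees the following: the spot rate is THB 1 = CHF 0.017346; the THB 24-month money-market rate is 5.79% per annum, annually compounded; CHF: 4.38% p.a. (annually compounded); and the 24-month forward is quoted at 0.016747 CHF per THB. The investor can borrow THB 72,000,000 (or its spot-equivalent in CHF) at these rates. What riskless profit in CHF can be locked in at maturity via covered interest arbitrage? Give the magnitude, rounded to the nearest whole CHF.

CHF 11,257

T = 2 years.
Route A — deposit THB, sell forward: 72,000,000 × 1.11915241 × 0.016747 = CHF 1,349,456.07.
Route B — convert at spot, deposit CHF: 72,000,000 × 0.017346 × 1.08951844 = CHF 1,360,712.65.
The quoted forward undervalues THB, so borrow THB, convert to CHF at spot, deposit the CHF at 4.38%, and buy THB forward at 0.016747 to cover the loan.
Arbitrage profit = |1,349,456.07 − 1,360,712.65| = CHF 11,257.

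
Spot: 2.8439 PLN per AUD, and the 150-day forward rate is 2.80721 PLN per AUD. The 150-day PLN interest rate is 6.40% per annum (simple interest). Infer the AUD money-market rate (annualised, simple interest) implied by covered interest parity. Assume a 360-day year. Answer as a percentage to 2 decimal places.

9.62%

T = 150/360 years.
CIP gives F = S · g_PLN/g_AUD, so g_PLN/g_AUD = 2.80721/2.8439 = 0.9870987.
PLN growth factor: 1 + 0.0640×150/360 = 1.0266667.
Hence g_AUD = 1.0400852.
(1.0400852 − 1)/T = 0.096204, i.e. 9.62%.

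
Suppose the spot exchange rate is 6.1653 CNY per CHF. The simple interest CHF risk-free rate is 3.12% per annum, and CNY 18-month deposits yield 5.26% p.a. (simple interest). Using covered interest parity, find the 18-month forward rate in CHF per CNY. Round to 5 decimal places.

0.15737

T = 18/12 years.
Growth of 1 CNY over T: 1 + 0.0526×18/12 = 1.078900.
Growth of 1 CHF over T: 1 + 0.0312×18/12 = 1.046800.
CIP: F = S · (grow CNY)/(grow CHF) = 6.1653 × 1.078900/1.046800 = 6.354358 CNY per CHF.
Invert for CHF per CNY: 1 / 6.354358 = 0.15737.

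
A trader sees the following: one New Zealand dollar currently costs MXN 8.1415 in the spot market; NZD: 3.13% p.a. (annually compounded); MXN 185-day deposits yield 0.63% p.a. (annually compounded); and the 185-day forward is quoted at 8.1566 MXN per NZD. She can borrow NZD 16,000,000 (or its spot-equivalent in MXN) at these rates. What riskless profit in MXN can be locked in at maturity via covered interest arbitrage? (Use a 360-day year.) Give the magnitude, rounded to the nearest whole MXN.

MXN 1,903,934

T = 185/360 years.
Invest the NZD and cover forward: 16,000,000 × 1.01596421665 × 8.1566 = MXN 132,589,019.67.
Convert at spot and invest in MXN: 16,000,000 × 8.1415 × 1.00323255799 = MXN 130,685,085.93.
The quoted forward overvalues NZD, so borrow MXN, buy NZD at spot, deposit the NZD at 3.13%, and sell the proceeds forward at 8.1566.
Profit = 132,589,019.67 − 130,685,085.93 = MXN 1,903,934.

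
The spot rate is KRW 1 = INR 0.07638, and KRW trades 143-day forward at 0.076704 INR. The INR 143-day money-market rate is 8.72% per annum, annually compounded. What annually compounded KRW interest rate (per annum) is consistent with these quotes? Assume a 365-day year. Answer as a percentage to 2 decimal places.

T = 143/365 years.
CIP gives F = S · g_INR/g_KRW, so g_INR/g_KRW = 0.076704/0.07638 = 1.0042419.
The INR side grows by (1 + 0.0872)^(143/365) = 1.0332974.
That pins the KRW growth at 1.0289328.
r = 1.0289328^(365/143) − 1 = 0.075517 → 7.55%.

7.55%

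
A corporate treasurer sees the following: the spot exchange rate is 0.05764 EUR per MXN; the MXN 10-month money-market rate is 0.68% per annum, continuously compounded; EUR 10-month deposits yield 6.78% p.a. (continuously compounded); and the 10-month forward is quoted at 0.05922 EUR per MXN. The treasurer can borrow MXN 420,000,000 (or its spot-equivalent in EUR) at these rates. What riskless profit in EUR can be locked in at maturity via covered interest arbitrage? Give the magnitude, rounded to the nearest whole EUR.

T = 10/12 years.
Route A — deposit MXN, sell forward: 420,000,000 × 1.0056827526 × 0.05922 = EUR 25,013,743.70.
Route B — convert at spot, deposit EUR: 420,000,000 × 0.05764 × 1.0581266148 = EUR 25,615,975.59.
The quoted forward undervalues MXN, so borrow MXN, convert to EUR at spot, deposit the EUR at 6.78%, and buy MXN forward at 0.05922 to cover the loan.
Profit = 25,615,975.59 − 25,013,743.70 = EUR 602,232.

EUR 602,232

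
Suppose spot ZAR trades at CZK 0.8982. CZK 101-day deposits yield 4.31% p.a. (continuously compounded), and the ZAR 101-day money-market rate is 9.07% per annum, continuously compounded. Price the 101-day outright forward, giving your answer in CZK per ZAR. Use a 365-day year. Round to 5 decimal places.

0.88645

T = 101/365 years.
Growth of 1 CZK over T: e^(0.0431×101/365) = 1.0119977.
Growth of 1 ZAR over T: e^(0.0907×101/365) = 1.0254154.
So F = 0.8982 × 1.0119977 / 1.0254154 = 0.8864469 (CZK/ZAR).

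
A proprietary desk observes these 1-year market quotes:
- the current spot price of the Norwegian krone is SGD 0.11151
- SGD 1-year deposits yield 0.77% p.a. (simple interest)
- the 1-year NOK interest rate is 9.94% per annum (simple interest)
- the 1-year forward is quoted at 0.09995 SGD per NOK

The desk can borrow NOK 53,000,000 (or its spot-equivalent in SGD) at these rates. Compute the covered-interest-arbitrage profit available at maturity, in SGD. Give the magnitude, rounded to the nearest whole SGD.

T = 1 year.
Route A — deposit NOK, sell forward: 53,000,000 × 1.099400 × 0.09995 = SGD 5,823,906.59.
Route B — convert at spot, deposit SGD: 53,000,000 × 0.11151 × 1.007700 = SGD 5,955,537.23.
The quoted forward undervalues NOK, so borrow NOK, convert to SGD at spot, deposit the SGD at 0.77%, and buy NOK forward at 0.09995 to cover the loan.
Arbitrage profit = |5,823,906.59 − 5,955,537.23| = SGD 131,631.

SGD 131,631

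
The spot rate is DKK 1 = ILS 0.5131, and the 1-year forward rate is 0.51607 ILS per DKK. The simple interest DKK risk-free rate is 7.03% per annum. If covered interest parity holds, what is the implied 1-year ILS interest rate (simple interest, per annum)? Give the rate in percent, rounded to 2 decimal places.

7.65%

T = 1 year.
By CIP, F/S equals the ILS-to-DKK growth ratio: 0.51607/0.5131 = 1.0057883.
The DKK side grows by 1 + 0.0703×1 = 1.070300.
Hence g_ILS = 1.0764952.
(1.0764952 − 1)/T = 0.076495, i.e. 7.65%.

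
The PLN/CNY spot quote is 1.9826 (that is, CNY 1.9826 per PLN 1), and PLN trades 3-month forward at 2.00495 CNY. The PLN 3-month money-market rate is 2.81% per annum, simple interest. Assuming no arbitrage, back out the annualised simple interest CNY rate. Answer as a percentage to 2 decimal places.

T = 3/12 years.
By CIP, F/S equals the CNY-to-PLN growth ratio: 2.00495/1.9826 = 1.0112731.
PLN growth factor: 1 + 0.0281×3/12 = 1.007025.
That pins the CNY growth at 1.0183773.
r = (1.0183773 − 1)/(3/12) = 0.073509 → 7.35%.

7.35%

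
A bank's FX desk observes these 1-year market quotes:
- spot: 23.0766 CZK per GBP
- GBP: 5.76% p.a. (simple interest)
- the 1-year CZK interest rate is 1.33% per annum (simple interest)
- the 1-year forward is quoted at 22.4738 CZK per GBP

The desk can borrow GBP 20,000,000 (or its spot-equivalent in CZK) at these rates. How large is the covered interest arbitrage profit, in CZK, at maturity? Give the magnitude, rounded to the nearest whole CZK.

CZK 7,695,442

T = 1 year.
Invest the GBP and cover forward: 20,000,000 × 1.057600 × 22.4738 = CZK 475,365,817.60.
Convert at spot and invest in CZK: 20,000,000 × 23.0766 × 1.013300 = CZK 467,670,375.60.
The quoted forward overvalues GBP, so borrow CZK, buy GBP at spot, deposit the GBP at 5.76%, and sell the proceeds forward at 22.4738.
The gap between the two covered legs is CZK 7,695,442.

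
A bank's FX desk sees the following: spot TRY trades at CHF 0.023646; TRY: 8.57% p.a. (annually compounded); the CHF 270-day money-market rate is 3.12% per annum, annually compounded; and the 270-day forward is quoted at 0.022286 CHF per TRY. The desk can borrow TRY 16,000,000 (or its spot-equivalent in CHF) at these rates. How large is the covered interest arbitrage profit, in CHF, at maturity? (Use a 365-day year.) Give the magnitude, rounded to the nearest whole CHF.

CHF 8,095

T = 270/365 years.
Route A — deposit TRY, sell forward: 16,000,000 × 1.06271178 × 0.022286 = CHF 378,937.52.
Route B — convert at spot, deposit CHF: 16,000,000 × 0.023646 × 1.02298695 = CHF 387,032.79.
The quoted forward undervalues TRY, so borrow TRY, convert to CHF at spot, deposit the CHF at 3.12%, and buy TRY forward at 0.022286 to cover the loan.
Arbitrage profit = |378,937.52 − 387,032.79| = CHF 8,095.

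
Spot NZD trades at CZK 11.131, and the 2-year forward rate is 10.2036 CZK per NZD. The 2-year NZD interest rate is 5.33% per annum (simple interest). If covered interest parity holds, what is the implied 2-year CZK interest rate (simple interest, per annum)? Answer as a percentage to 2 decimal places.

0.72%

T = 2 years.
CIP gives F = S · g_CZK/g_NZD, so g_CZK/g_NZD = 10.2036/11.131 = 0.9166831.
NZD growth factor: 1 + 0.0533×2 = 1.106600.
That pins the CZK growth at 1.0144015.
(1.0144015 − 1)/T = 0.007201, i.e. 0.72%.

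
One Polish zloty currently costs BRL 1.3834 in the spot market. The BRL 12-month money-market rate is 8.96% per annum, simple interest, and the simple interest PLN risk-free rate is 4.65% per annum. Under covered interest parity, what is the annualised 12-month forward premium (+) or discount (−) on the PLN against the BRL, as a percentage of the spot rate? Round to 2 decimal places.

+4.12%

T = 1 year.
F = S · g_BRL/g_PLN = 1.3834 × 1.089600/1.046500 = 1.4403752.
(F − S)/S ÷ T = (1.4403752 − 1.3834)/1.3834/1 = 0.041185 → 4.12%.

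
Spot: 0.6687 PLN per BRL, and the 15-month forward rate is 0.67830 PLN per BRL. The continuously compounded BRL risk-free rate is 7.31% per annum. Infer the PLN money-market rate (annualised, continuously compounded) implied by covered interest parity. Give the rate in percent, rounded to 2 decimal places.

8.45%

T = 15/12 years.
CIP gives F = S · g_PLN/g_BRL, so g_PLN/g_BRL = 0.6783/0.6687 = 1.0143562.
The BRL side grows by e^(0.0731×15/12) = 1.0956798.
Hence g_PLN = 1.1114096.
Take logs: ln 1.1114096 / (15/12) = 0.084503, so 8.45%.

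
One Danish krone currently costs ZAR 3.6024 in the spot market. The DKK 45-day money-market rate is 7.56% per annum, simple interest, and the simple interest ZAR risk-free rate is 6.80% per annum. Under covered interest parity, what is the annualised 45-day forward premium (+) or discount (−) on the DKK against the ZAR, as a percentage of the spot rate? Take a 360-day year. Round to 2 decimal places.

T = 45/360 years.
F = S · g_ZAR/g_DKK = 3.6024 × 1.008500/1.009450 = 3.5990098.
Annualised premium = (F − S)/S × (1/T) = (3.5990098 − 3.6024)/3.6024 ÷ (45/360) = -0.75%.

-0.75%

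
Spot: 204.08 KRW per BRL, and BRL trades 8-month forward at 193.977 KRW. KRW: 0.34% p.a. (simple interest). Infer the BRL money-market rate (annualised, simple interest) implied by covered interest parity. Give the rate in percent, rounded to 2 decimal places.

8.17%

T = 8/12 years.
CIP gives F = S · g_KRW/g_BRL, so g_KRW/g_BRL = 193.977/204.08 = 0.9504949.
The KRW side grows by 1 + 0.0034×8/12 = 1.0022667.
So the BRL growth factor = 1.0544683.
(1.0544683 − 1)/T = 0.081702, i.e. 8.17%.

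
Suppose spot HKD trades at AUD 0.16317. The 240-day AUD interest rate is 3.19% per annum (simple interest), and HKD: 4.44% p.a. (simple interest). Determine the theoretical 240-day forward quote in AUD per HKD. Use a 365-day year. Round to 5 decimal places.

0.16187

T = 240/365 years.
AUD accumulates by 1 + 0.0319×240/365 = 1.0209753.
Growth of 1 HKD over T: 1 + 0.0444×240/365 = 1.0291945.
CIP: F = S · (grow AUD)/(grow HKD) = 0.16317 × 1.0209753/1.0291945 = 0.1618669 AUD per HKD.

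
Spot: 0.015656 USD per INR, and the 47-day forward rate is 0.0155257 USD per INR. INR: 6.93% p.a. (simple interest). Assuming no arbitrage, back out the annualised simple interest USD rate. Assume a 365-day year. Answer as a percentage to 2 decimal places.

0.41%

T = 47/365 years.
F/S = 0.0155257/0.015656 = 0.9916773 = (growth of USD) / (growth of INR).
The INR side grows by 1 + 0.0693×47/365 = 1.0089236.
That pins the USD growth at 1.0005266.
r = (1.0005266 − 1)/(47/365) = 0.004090 → 0.41%.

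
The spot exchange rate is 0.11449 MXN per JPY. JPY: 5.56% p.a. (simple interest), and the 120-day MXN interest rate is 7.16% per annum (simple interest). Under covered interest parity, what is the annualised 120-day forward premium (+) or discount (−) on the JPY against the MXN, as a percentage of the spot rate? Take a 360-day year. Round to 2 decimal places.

T = 120/360 years.
CIP forward (MXN per JPY) = 0.11449 × 1.0238667/1.0185333 = 0.11508951.
(F − S)/S ÷ T = (0.11508951 − 0.11449)/0.11449/(120/360) = 0.015709 → 1.57%.

+1.57%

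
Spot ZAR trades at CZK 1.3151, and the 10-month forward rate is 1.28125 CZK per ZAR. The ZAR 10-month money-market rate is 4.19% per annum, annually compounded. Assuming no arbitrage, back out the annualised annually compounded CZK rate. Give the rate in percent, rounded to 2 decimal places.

0.98%

T = 10/12 years.
By CIP, F/S equals the CZK-to-ZAR growth ratio: 1.28125/1.3151 = 0.9742605.
ZAR growth factor: (1 + 0.0419)^(10/12) = 1.0347967.
So the CZK growth factor = 1.0081616.
Annualise: 1.0081616^(12/10) − 1 = 0.009802 = 0.98%.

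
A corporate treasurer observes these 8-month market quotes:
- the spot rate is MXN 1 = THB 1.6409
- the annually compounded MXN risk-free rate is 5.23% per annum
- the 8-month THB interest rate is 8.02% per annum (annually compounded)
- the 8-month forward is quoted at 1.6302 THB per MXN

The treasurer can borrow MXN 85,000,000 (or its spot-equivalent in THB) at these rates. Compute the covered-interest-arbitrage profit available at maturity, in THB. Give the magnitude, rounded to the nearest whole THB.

T = 8/12 years.
Route A — deposit MXN, sell forward: 85,000,000 × 1.03456960175 × 1.6302 = THB 143,357,206.01.
Route B — convert at spot, deposit THB: 85,000,000 × 1.6409 × 1.05277633809 = THB 146,837,558.92.
The quoted forward undervalues MXN, so borrow MXN, convert to THB at spot, deposit the THB at 8.02%, and buy MXN forward at 1.6302 to cover the loan.
Profit = 146,837,558.92 − 143,357,206.01 = THB 3,480,353.

THB 3,480,353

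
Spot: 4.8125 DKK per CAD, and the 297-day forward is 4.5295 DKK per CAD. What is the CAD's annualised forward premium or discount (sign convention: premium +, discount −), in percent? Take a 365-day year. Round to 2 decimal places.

-7.23%

T = 297/365 years.
CAD trades forward at -5.88052% vs spot over the period.
Annualise by dividing by T: -0.0588052 / (297/365) = -0.072269 → -7.23%.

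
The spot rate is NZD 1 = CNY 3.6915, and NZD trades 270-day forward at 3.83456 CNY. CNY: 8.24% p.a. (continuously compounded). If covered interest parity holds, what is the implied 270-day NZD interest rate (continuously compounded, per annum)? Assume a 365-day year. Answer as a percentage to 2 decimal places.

T = 270/365 years.
CIP gives F = S · g_CNY/g_NZD, so g_CNY/g_NZD = 3.83456/3.6915 = 1.0387539.
The CNY side grows by e^(0.0824×270/365) = 1.0628494.
Hence g_NZD = 1.0231965.
Take logs: ln 1.0231965 / (270/365) = 0.031000, so 3.10%.

3.10%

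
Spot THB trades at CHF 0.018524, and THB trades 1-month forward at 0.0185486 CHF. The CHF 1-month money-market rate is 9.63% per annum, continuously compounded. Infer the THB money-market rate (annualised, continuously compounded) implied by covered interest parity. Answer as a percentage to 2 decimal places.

8.04%

T = 1/12 years.
F/S = 0.0185486/0.018524 = 1.0013280 = (growth of CHF) / (growth of THB).
CHF growth factor: e^(0.0963×1/12) = 1.0080573.
So the THB growth factor = 1.0067204.
Take logs: ln 1.0067204 / (1/12) = 0.080375, so 8.04%.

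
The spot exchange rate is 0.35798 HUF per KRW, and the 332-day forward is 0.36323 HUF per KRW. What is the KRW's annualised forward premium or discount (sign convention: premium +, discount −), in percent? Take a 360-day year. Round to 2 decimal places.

+1.59%

T = 332/360 years.
Period premium: (0.36323 − 0.35798)/0.35798 = 0.0146656.
Annualise by dividing by T: 0.0146656 / (332/360) = 0.015902 → 1.59%.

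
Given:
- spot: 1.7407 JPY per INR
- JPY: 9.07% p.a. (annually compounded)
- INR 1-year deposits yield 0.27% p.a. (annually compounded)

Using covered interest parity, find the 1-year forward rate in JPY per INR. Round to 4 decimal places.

1.8935

T = 1 year.
Growth of 1 JPY over T: (1 + 0.0907)^1 = 1.090700.
INR accumulates by (1 + 0.0027)^1 = 1.002700.
CIP: F = S · (grow JPY)/(grow INR) = 1.7407 × 1.090700/1.002700 = 1.893469 JPY per INR.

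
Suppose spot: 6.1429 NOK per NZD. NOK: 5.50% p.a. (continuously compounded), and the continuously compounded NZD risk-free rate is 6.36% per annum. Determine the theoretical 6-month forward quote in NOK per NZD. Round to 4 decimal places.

6.1165

T = 6/12 years.
Growth of 1 NOK over T: e^(0.0550×6/12) = 1.0278816.
NZD growth factor: e^(0.0636×6/12) = 1.032311.
Forward (NOK per NZD) = 6.1429 × 1.0278816 / 1.032311 = 6.116542.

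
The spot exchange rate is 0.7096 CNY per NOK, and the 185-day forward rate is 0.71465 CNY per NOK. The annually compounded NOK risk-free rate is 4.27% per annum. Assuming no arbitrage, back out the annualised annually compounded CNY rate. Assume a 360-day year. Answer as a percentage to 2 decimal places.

5.72%

T = 185/360 years.
CIP gives F = S · g_CNY/g_NOK, so g_CNY/g_NOK = 0.71465/0.7096 = 1.0071167.
The NOK side grows by (1 + 0.0427)^(185/360) = 1.021720.
Hence g_CNY = 1.0289913.
Annualise: 1.0289913^(360/185) − 1 = 0.057189 = 5.72%.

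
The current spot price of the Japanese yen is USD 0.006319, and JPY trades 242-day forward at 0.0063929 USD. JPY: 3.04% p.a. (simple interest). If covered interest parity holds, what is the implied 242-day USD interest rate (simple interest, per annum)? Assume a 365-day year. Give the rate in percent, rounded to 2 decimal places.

4.84%

T = 242/365 years.
F/S = 0.0063929/0.006319 = 1.0116949 = (growth of USD) / (growth of JPY).
The JPY side grows by 1 + 0.0304×242/365 = 1.0201556.
That pins the USD growth at 1.0320862.
(1.0320862 − 1)/T = 0.048394, i.e. 4.84%.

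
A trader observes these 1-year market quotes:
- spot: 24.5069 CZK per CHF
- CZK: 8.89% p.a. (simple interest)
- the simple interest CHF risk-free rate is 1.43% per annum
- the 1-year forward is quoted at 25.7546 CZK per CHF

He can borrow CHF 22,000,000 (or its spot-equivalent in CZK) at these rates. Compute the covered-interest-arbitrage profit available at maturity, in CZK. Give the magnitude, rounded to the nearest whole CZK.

T = 1 year.
Route A — deposit CHF, sell forward: 22,000,000 × 1.014300 × 25.7546 = CZK 574,703,597.16.
Route B — convert at spot, deposit CZK: 22,000,000 × 24.5069 × 1.088900 = CZK 587,082,395.02.
The quoted forward undervalues CHF, so borrow CHF, convert to CZK at spot, deposit the CZK at 8.89%, and buy CHF forward at 25.7546 to cover the loan.
The gap between the two covered legs is CZK 12,378,798.

CZK 12,378,798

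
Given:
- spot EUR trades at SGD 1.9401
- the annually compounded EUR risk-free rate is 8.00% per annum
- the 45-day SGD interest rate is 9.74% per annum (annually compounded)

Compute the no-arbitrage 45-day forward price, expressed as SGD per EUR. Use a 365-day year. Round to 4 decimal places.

T = 45/365 years.
SGD accumulates by (1 + 0.0974)^(45/365) = 1.0115247.
EUR accumulates by (1 + 0.0800)^(45/365) = 1.0095335.
Forward (SGD per EUR) = 1.9401 × 1.0115247 / 1.0095335 = 1.943927.

1.9439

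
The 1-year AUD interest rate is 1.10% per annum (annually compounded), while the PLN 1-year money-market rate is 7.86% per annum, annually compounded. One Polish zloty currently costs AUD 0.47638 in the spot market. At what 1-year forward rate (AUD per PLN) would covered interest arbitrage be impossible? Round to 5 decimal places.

T = 1 year.
Growth of 1 AUD over T: (1 + 0.0110)^1 = 1.011000.
PLN growth factor: (1 + 0.0786)^1 = 1.078600.
So F = 0.47638 × 1.011000 / 1.078600 = 0.4465234 (AUD/PLN).

0.44652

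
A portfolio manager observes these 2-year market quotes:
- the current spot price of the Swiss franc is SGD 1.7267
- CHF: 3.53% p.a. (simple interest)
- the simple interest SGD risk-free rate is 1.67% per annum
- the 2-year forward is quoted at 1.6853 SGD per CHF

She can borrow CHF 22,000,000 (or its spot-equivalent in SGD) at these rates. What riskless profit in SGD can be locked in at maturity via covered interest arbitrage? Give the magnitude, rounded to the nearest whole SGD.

SGD 438,029

T = 2 years.
Invest the CHF and cover forward: 22,000,000 × 1.070600 × 1.6853 = SGD 39,694,207.96.
Convert at spot and invest in SGD: 22,000,000 × 1.7267 × 1.033400 = SGD 39,256,179.16.
The quoted forward overvalues CHF, so borrow SGD, buy CHF at spot, deposit the CHF at 3.53%, and sell the proceeds forward at 1.6853.
The gap between the two covered legs is SGD 438,029.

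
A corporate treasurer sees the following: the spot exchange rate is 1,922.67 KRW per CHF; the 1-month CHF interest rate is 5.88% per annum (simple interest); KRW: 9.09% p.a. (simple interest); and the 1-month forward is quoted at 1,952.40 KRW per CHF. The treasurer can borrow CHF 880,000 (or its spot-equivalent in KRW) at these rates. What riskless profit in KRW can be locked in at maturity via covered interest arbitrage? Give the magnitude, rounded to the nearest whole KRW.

KRW 21,764,631

T = 1/12 years.
Invest the CHF and cover forward: 880,000 × 1.004900 × 1952.40 = KRW 1,726,530,748.80.
Convert at spot and invest in KRW: 880,000 × 1922.67 × 1.007575 = KRW 1,704,766,118.22.
The quoted forward overvalues CHF, so borrow KRW, buy CHF at spot, deposit the CHF at 5.88%, and sell the proceeds forward at 1,952.40.
Arbitrage profit = |1,726,530,748.80 − 1,704,766,118.22| = KRW 21,764,631.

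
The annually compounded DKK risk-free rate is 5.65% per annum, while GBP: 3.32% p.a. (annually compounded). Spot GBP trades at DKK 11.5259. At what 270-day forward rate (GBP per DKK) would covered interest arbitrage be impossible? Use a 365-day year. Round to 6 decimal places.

T = 270/365 years.
DKK growth factor: (1 + 0.0565)^(270/365) = 1.0414943.
Growth of 1 GBP over T: (1 + 0.0332)^(270/365) = 1.0244542.
CIP: F = S · (grow DKK)/(grow GBP) = 11.5259 × 1.0414943/1.0244542 = 11.71761 DKK per GBP.
Invert for GBP per DKK: 1 / 11.71761 = 0.085342.

0.085342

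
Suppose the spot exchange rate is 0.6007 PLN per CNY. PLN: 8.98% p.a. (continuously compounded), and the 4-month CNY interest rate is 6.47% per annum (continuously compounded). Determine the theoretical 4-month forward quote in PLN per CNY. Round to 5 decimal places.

T = 4/12 years.
Growth of 1 PLN over T: e^(0.0898×4/12) = 1.0303858.
CNY growth factor: e^(0.0647×4/12) = 1.0218009.
CIP: F = S · (grow PLN)/(grow CNY) = 0.6007 × 1.0303858/1.0218009 = 0.6057469 PLN per CNY.

0.60575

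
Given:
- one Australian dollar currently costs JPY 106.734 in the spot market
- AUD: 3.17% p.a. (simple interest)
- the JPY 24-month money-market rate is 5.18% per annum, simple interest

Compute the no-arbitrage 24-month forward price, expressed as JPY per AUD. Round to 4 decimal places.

T = 2 years.
JPY growth factor: 1 + 0.0518×2 = 1.103600.
AUD accumulates by 1 + 0.0317×2 = 1.063400.
Forward (JPY per AUD) = 106.734 × 1.103600 / 1.063400 = 110.768894.

110.7689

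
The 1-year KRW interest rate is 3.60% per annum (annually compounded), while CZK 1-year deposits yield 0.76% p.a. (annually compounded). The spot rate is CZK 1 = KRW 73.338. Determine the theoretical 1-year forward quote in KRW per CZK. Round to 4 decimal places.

T = 1 year.
KRW accumulates by (1 + 0.0360)^1 = 1.036000.
CZK accumulates by (1 + 0.0076)^1 = 1.007600.
CIP: F = S · (grow KRW)/(grow CZK) = 73.338 × 1.036000/1.007600 = 75.405089 KRW per CZK.

75.4051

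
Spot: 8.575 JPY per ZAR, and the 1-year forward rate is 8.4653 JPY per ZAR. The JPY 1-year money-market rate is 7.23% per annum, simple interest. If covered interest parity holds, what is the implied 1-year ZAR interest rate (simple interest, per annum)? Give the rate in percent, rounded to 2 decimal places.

T = 1 year.
By CIP, F/S equals the JPY-to-ZAR growth ratio: 8.4653/8.575 = 0.9872070.
The JPY side grows by 1 + 0.0723×1 = 1.072300.
Hence g_ZAR = 1.0861957.
(1.0861957 − 1)/T = 0.086196, i.e. 8.62%.

8.62%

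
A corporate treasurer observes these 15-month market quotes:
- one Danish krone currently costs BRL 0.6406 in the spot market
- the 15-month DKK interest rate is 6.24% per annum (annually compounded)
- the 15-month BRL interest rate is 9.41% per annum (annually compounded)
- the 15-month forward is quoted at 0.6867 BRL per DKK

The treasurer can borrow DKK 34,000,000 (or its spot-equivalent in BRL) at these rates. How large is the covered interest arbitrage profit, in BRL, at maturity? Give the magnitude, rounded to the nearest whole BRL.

BRL 811,144

T = 15/12 years.
Keep in DKK, deliver into the forward: 34,000,000·1.0785991595·0.6867 = BRL 25,182,917.46.
Swap to BRL now, deposit: 34,000,000·0.6406·1.1189772902 = BRL 24,371,772.97.
The quoted forward overvalues DKK, so borrow BRL, buy DKK at spot, deposit the DKK at 6.24%, and sell the proceeds forward at 0.6867.
Profit = 25,182,917.46 − 24,371,772.97 = BRL 811,144.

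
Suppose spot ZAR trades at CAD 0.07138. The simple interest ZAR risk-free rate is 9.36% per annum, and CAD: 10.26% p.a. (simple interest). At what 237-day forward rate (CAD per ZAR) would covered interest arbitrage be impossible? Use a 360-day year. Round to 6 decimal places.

T = 237/360 years.
CAD accumulates by 1 + 0.1026×237/360 = 1.067545.
ZAR growth factor: 1 + 0.0936×237/360 = 1.061620.
So F = 0.07138 × 1.067545 / 1.061620 = 0.07177838 (CAD/ZAR).

0.071778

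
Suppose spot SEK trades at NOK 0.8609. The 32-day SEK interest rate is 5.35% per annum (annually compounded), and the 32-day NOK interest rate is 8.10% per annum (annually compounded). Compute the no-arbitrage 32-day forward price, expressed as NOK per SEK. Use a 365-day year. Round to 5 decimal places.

T = 32/365 years.
NOK growth factor: (1 + 0.0810)^(32/365) = 1.0068518.
SEK accumulates by (1 + 0.0535)^(32/365) = 1.0045797.
CIP: F = S · (grow NOK)/(grow SEK) = 0.8609 × 1.0068518/1.0045797 = 0.8628471 NOK per SEK.

0.86285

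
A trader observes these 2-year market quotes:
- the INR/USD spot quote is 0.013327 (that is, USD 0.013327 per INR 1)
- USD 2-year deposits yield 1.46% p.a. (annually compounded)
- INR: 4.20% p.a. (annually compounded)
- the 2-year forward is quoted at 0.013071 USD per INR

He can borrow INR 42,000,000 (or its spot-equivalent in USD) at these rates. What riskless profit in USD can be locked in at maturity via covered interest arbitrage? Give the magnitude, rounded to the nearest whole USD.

T = 2 years.
Keep in INR, deliver into the forward: 42,000,000·1.085764·0.013071 = USD 596,064.89.
Swap to USD now, deposit: 42,000,000·0.013327·1.02941316 = USD 576,197.55.
The quoted forward overvalues INR, so borrow USD, buy INR at spot, deposit the INR at 4.20%, and sell the proceeds forward at 0.013071.
Profit = 596,064.89 − 576,197.55 = USD 19,867.

USD 19,867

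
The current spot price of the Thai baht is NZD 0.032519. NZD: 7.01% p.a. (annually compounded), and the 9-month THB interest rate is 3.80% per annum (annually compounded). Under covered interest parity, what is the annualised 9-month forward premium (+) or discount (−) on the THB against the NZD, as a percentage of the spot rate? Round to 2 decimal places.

+3.08%

T = 9/12 years.
F = S · g_NZD/g_THB = 0.032519 × 1.0521273/1.0283667 = 0.033270357.
Annualised premium = (F − S)/S × (1/T) = (0.033270357 − 0.032519)/0.032519 ÷ (9/12) = 3.08%.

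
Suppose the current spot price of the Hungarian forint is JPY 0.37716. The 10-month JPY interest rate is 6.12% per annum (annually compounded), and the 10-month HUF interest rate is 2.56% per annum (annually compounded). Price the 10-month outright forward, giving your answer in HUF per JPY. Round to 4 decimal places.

T = 10/12 years.
JPY growth factor: (1 + 0.0612)^(10/12) = 1.0507459.
Growth of 1 HUF over T: (1 + 0.0256)^(10/12) = 1.0212883.
So F = 0.37716 × 1.0507459 / 1.0212883 = 0.3880386 (JPY/HUF).
Quoted the other way: 1/0.3880386 = 2.5771 HUF per JPY.

2.5771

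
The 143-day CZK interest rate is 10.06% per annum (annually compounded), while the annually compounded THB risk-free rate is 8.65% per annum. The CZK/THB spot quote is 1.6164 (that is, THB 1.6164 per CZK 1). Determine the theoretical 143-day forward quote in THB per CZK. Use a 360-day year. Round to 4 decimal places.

T = 143/360 years.
THB growth factor: (1 + 0.0865)^(143/360) = 1.0335032.
CZK growth factor: (1 + 0.1006)^(143/360) = 1.0388101.
So F = 1.6164 × 1.0335032 / 1.0388101 = 1.608142 (THB/CZK).

1.6081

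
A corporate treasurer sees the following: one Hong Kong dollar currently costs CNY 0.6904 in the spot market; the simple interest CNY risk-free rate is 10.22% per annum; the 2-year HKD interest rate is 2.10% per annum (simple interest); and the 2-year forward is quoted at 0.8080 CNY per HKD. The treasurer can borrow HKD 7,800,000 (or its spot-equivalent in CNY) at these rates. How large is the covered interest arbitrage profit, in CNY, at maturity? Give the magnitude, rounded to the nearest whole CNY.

CNY 81,262

T = 2 years.
Keep in HKD, deliver into the forward: 7,800,000·1.042000·0.8080 = CNY 6,567,100.80.
Swap to CNY now, deposit: 7,800,000·0.6904·1.204400 = CNY 6,485,838.53.
The quoted forward overvalues HKD, so borrow CNY, buy HKD at spot, deposit the HKD at 2.10%, and sell the proceeds forward at 0.8080.
Arbitrage profit = |6,567,100.80 − 6,485,838.53| = CNY 81,262.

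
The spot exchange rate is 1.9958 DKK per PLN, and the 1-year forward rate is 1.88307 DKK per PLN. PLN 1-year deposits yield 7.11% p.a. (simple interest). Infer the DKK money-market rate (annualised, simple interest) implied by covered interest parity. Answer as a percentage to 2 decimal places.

T = 1 year.
By CIP, F/S equals the DKK-to-PLN growth ratio: 1.88307/1.9958 = 0.9435164.
PLN growth factor: 1 + 0.0711×1 = 1.071100.
So the DKK growth factor = 1.0106004.
(1.0106004 − 1)/T = 0.010600, i.e. 1.06%.

1.06%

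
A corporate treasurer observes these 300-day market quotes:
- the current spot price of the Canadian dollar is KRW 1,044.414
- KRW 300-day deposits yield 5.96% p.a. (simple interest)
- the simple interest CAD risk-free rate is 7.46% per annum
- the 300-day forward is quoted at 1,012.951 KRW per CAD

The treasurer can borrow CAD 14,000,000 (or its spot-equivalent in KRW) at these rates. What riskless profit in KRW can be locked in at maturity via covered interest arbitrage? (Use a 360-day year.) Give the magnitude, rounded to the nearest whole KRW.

KRW 285,092,848

T = 300/360 years.
Keep in CAD, deliver into the forward: 14,000,000·1.062166666667·1012.951 = KRW 15,062,919,020.34.
Swap to KRW now, deposit: 14,000,000·1044.414·1.049666666667 = KRW 15,348,011,868.00.
The quoted forward undervalues CAD, so borrow CAD, convert to KRW at spot, deposit the KRW at 5.96%, and buy CAD forward at 1,012.951 to cover the loan.
Profit = 15,348,011,868.00 − 15,062,919,020.34 = KRW 285,092,848.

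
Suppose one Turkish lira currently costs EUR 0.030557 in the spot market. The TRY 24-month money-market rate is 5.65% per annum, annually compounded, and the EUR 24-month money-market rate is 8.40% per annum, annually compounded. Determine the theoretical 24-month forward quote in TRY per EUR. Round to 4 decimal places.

31.0863

T = 2 years.
Growth of 1 EUR over T: (1 + 0.0840)^2 = 1.175056.
TRY accumulates by (1 + 0.0565)^2 = 1.11619225.
So F = 0.030557 × 1.175056 / 1.11619225 = 0.032168460 (EUR/TRY).
Quoted the other way: 1/0.032168460 = 31.0863 TRY per EUR.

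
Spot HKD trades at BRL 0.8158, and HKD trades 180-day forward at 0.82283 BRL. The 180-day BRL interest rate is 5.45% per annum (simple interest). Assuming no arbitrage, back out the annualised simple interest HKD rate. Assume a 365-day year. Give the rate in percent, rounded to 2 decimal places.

3.67%

T = 180/365 years.
F/S = 0.82283/0.8158 = 1.0086173 = (growth of BRL) / (growth of HKD).
The BRL side grows by 1 + 0.0545×180/365 = 1.0268767.
That pins the HKD growth at 1.0181034.
r = (1.0181034 − 1)/(180/365) = 0.036710 → 3.67%.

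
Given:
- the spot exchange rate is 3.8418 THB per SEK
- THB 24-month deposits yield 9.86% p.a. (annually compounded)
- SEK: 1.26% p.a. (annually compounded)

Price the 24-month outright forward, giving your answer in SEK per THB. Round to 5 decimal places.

0.22114

T = 2 years.
THB growth factor: (1 + 0.0986)^2 = 1.206922.
SEK growth factor: (1 + 0.0126)^2 = 1.0253588.
CIP: F = S · (grow THB)/(grow SEK) = 3.8418 × 1.206922/1.0253588 = 4.522078 THB per SEK.
Quoted the other way: 1/4.522078 = 0.22114 SEK per THB.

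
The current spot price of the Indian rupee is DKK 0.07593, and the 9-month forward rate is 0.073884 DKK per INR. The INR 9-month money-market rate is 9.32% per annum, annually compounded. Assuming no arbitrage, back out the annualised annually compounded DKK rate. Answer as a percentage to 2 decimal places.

5.41%

T = 9/12 years.
CIP gives F = S · g_DKK/g_INR, so g_DKK/g_INR = 0.073884/0.07593 = 0.9730541.
INR growth factor: (1 + 0.0932)^(9/12) = 1.0691157.
Hence g_DKK = 1.0403074.
r = 1.0403074^(12/9) − 1 = 0.054101 → 5.41%.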